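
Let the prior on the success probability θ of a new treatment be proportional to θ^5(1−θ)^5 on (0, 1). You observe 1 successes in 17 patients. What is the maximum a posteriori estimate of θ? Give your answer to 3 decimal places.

The prior density ∝ θ^5(1−θ)^5 is the kernel of Beta(6, 6).
Data: 1 success in 17 trials. The binomial likelihood contributes θ(1−θ)^16, so the posterior is Beta(6+1, 6+16) = Beta(7, 22).
For Beta(a, b) with a, b > 1 the mode is (a−1)/(a+b−2) = 6/27 ≈ 0.222.

θ̂_MAP = 0.222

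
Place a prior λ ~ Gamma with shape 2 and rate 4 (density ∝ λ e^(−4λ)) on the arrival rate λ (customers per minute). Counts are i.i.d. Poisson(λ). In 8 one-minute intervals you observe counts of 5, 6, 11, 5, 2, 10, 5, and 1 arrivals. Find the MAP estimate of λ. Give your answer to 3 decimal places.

λ̂_MAP = 3.833

Σxᵢ = 5+6+11+5+2+10+5+1 = 45, with n = 8.
Posterior ∝ λe^(−4λ) · λ^45e^(−8λ) = λ^46e^(−12λ), i.e. Gamma(shape=47, rate=12).
The mode of a Gamma(a, b) with a ≥ 1 (shape–rate) is (a−1)/b = 46/12 ≈ 3.833.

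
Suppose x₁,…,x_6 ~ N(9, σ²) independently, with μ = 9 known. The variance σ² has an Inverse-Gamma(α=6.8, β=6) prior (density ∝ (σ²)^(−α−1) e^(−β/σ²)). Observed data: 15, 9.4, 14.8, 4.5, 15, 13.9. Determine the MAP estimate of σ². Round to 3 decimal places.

Sum of squared deviations about the known mean: SS = (15−9)² + (9.4−9)² + (14.8−9)² + (4.5−9)² + (15−9)² + (13.9−9)² = 150.06.
The Normal likelihood contributes (σ²)^(−n/2) exp(−SS/(2σ²)), so the posterior is Inverse-Gamma(α + n/2, β + SS/2) = Inverse-Gamma(9.8, 81.03).
The mode of Inverse-Gamma(a, b) is b/(a+1) = 81.03/10.8 ≈ 7.503.

σ̂²_MAP = 7.503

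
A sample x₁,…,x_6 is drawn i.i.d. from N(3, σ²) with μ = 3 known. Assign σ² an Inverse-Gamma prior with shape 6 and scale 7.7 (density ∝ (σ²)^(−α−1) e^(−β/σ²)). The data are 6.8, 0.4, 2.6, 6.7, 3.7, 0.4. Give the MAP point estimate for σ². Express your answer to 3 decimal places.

Sum of squared deviations about the known mean: SS = (6.8−3)² + (0.4−3)² + (2.6−3)² + (6.7−3)² + (3.7−3)² + (0.4−3)² = 42.3.
The Normal likelihood contributes (σ²)^(−n/2) exp(−SS/(2σ²)), so the posterior is Inverse-Gamma(α + n/2, β + SS/2) = Inverse-Gamma(9, 28.85).
The mode of Inverse-Gamma(a, b) is b/(a+1) = 28.85/10 ≈ 2.885.

σ̂²_MAP = 2.885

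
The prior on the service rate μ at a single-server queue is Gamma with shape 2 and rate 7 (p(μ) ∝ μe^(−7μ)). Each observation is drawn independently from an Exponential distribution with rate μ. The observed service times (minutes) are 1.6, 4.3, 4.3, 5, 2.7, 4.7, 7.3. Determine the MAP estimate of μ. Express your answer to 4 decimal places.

The Exponential(rate=μ) likelihood is ∝ μ^n e^(−μΣtᵢ). Here n = 7 and Σtᵢ = 1.6 + 4.3 + 4.3 + 5 + 2.7 + 4.7 + 7.3 = 29.9.
Posterior ∝ μe^(−7μ) · μ^7e^(−29.9μ) = μ^8e^(−36.9μ), i.e. Gamma(9, 36.9).
Mode = (a−1)/b = 8/36.9 ≈ 0.2168.

μ̂_MAP = 0.2168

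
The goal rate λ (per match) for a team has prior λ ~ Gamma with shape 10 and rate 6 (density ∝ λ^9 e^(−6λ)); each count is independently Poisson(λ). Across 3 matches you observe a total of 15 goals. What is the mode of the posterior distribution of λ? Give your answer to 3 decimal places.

λ̂_MAP = 2.667

Σxᵢ = 15, n = 3.
Posterior ∝ λ^9e^(−6λ) · λ^15e^(−3λ) = λ^24e^(−9λ), i.e. Gamma(shape=25, rate=9).
The mode of a Gamma(a, b) with a ≥ 1 (shape–rate) is (a−1)/b = 24/9 ≈ 2.667.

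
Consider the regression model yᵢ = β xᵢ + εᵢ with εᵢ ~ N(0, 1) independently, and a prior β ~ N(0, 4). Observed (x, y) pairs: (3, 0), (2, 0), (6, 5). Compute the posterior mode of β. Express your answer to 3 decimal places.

log p(β | y) = −Σ(yᵢ − βxᵢ)²/(2·1) − β²/(2·4) + const.
Setting the derivative to zero: Σxᵢ(yᵢ − βxᵢ)/1 − β/4 = 0, so β = Σxᵢyᵢ / (Σxᵢ² + σ²/τ²).
Σxᵢyᵢ = 3·0 + 2·0 + 6·5 = 30; Σxᵢ² = 49; σ²/τ² = 0.25.
β̂_MAP = 30 / (49 + 0.25) = 30/49.25 ≈ 0.609.

β̂_MAP = 0.609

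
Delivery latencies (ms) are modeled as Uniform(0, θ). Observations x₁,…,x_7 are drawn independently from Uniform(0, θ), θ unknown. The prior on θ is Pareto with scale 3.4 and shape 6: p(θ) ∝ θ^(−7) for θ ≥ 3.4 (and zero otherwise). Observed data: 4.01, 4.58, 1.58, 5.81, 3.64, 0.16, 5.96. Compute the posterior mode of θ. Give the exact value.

The Uniform(0, θ) likelihood is θ^(−n) for θ ≥ max(xᵢ), zero otherwise. Here max(xᵢ) = 5.96.
Posterior ∝ θ^(−7) · θ^(−7) = θ^(−14) on θ ≥ max(3.4, 5.96) = 5.96.
This density is strictly decreasing in θ, so the posterior mode lies at the lower boundary of the support.

θ̂_MAP = 5.96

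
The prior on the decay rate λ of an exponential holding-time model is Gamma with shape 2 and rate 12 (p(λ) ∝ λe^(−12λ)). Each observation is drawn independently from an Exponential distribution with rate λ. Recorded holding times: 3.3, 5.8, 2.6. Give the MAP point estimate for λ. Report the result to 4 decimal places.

The Exponential(rate=λ) likelihood is ∝ λ^n e^(−λΣtᵢ). Here n = 3 and Σtᵢ = 3.3 + 5.8 + 2.6 = 11.7.
Posterior ∝ λe^(−12λ) · λ^3e^(−11.7λ) = λ^4e^(−23.7λ), i.e. Gamma(5, 23.7).
Mode = (a−1)/b = 4/23.7 ≈ 0.1688.

λ̂_MAP = 0.1688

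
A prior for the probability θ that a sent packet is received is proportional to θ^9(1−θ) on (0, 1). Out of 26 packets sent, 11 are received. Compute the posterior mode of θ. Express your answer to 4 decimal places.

The prior density ∝ θ^9(1−θ)^1 is the kernel of Beta(10, 2).
Data: 11 successes in 26 trials. The binomial likelihood contributes θ^11(1−θ)^15, so the posterior is Beta(10+11, 2+15) = Beta(21, 17).
For Beta(a, b) with a, b > 1 the mode is (a−1)/(a+b−2) = 20/36 ≈ 0.5556.

θ̂_MAP = 0.5556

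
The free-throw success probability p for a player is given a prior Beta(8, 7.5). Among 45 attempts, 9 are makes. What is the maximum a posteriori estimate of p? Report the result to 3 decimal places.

p̂_MAP = 0.274

Prior: Beta(8, 7.5).
Data: 9 successes in 45 trials. The binomial likelihood contributes p^9(1−p)^36, so the posterior is Beta(8+9, 7.5+36) = Beta(17, 43.5).
For Beta(a, b) with a, b > 1 the mode is (a−1)/(a+b−2) = 16/58.5 ≈ 0.274.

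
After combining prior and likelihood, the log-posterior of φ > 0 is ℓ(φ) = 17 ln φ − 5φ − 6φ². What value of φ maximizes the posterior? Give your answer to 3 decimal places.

ℓ'(φ) = 17/φ − 5 − 12φ. Setting this to zero and multiplying by φ: 12φ² + 5φ − 17 = 0.
φ = (−5 + √(5² + 4·12·17)) / (2·12) = (−5 + √841) / 24 = (−5 + 29)/24 = 1.
ℓ''(φ) = −17/φ² − 12 < 0, confirming a maximum.

φ̂_MAP = 1.000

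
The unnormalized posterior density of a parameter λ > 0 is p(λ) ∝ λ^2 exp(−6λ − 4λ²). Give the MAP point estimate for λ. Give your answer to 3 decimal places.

ℓ'(λ) = 2/λ − 6 − 8λ. Setting this to zero and multiplying by λ: 8λ² + 6λ − 2 = 0.
λ = (−6 + √(6² + 4·8·2)) / (2·8) = (−6 + √100) / 16 = (−6 + 10)/16 = 1/4.
ℓ''(λ) = −2/λ² − 8 < 0, confirming a maximum.

λ̂_MAP = 0.250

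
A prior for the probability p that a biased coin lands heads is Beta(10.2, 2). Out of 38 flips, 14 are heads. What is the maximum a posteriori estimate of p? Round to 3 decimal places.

p̂_MAP = 0.481

Prior: Beta(10.2, 2).
Data: 14 successes in 38 trials. The binomial likelihood contributes p^14(1−p)^24, so the posterior is Beta(10.2+14, 2+24) = Beta(24.2, 26).
For Beta(a, b) with a, b > 1 the mode is (a−1)/(a+b−2) = 23.2/48.2 ≈ 0.481.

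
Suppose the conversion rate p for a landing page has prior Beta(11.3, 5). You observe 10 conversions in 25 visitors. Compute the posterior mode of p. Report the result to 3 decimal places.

p̂_MAP = 0.517

Prior: Beta(11.3, 5).
Data: 10 successes in 25 trials. The binomial likelihood contributes p^10(1−p)^15, so the posterior is Beta(11.3+10, 5+15) = Beta(21.3, 20).
For Beta(a, b) with a, b > 1 the mode is (a−1)/(a+b−2) = 20.3/39.3 ≈ 0.517.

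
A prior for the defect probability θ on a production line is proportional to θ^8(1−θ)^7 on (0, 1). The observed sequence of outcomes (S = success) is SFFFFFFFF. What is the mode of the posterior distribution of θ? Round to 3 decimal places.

The prior density ∝ θ^8(1−θ)^7 is the kernel of Beta(9, 8).
Data: 1 success in 9 trials (from the sequence). The binomial likelihood contributes θ(1−θ)^8, so the posterior is Beta(9+1, 8+8) = Beta(10, 16).
For Beta(a, b) with a, b > 1 the mode is (a−1)/(a+b−2) = 9/24 ≈ 0.375.

θ̂_MAP = 0.375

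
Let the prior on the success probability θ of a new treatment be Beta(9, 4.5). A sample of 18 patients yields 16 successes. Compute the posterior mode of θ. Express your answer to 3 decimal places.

θ̂_MAP = 0.814

Prior: Beta(9, 4.5).
Data: 16 successes in 18 trials. The binomial likelihood contributes θ^16(1−θ)^2, so the posterior is Beta(9+16, 4.5+2) = Beta(25, 6.5).
For Beta(a, b) with a, b > 1 the mode is (a−1)/(a+b−2) = 24/29.5 ≈ 0.814.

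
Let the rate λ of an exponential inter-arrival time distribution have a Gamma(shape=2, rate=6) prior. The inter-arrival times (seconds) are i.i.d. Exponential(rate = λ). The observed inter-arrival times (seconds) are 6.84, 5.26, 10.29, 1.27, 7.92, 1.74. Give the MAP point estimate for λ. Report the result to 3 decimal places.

λ̂_MAP = 0.178

The Exponential(rate=λ) likelihood is ∝ λ^n e^(−λΣtᵢ). Here n = 6 and Σtᵢ = 6.84 + 5.26 + 10.29 + 1.27 + 7.92 + 1.74 = 33.32.
Posterior ∝ λe^(−6λ) · λ^6e^(−33.32λ) = λ^7e^(−39.32λ), i.e. Gamma(8, 39.32).
Mode = (a−1)/b = 7/39.32 ≈ 0.178.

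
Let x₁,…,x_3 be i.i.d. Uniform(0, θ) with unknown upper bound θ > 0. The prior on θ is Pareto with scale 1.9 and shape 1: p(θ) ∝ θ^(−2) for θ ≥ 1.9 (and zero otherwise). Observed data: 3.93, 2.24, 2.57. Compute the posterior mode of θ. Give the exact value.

θ̂_MAP = 3.93

The Uniform(0, θ) likelihood is θ^(−n) for θ ≥ max(xᵢ), zero otherwise. Here max(xᵢ) = 3.93.
Posterior ∝ θ^(−2) · θ^(−3) = θ^(−5) on θ ≥ max(1.9, 3.93) = 3.93.
This density is strictly decreasing in θ, so the posterior mode lies at the lower boundary of the support.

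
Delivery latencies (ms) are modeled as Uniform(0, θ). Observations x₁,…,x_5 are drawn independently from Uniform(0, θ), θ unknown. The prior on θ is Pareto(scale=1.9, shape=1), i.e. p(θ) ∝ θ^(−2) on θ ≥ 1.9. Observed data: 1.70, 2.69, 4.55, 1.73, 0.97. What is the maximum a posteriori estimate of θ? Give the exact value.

The Uniform(0, θ) likelihood is θ^(−n) for θ ≥ max(xᵢ), zero otherwise. Here max(xᵢ) = 4.55.
Posterior ∝ θ^(−2) · θ^(−5) = θ^(−7) on θ ≥ max(1.9, 4.55) = 4.55.
This density is strictly decreasing in θ, so the posterior mode lies at the lower boundary of the support.

θ̂_MAP = 4.55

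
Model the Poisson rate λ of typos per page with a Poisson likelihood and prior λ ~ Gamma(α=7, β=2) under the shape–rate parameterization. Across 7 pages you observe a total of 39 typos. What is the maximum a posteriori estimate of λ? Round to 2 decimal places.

λ̂_MAP = 5.00

Σxᵢ = 39, n = 7.
Posterior ∝ λ^6e^(−2λ) · λ^39e^(−7λ) = λ^45e^(−9λ), i.e. Gamma(shape=46, rate=9).
The mode of a Gamma(a, b) with a ≥ 1 (shape–rate) is (a−1)/b = 45/9 ≈ 5.00.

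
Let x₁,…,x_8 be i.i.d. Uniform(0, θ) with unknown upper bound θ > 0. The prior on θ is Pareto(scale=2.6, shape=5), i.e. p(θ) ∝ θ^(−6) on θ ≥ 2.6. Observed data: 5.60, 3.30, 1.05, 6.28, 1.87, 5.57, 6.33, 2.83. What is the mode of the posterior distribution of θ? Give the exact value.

The Uniform(0, θ) likelihood is θ^(−n) for θ ≥ max(xᵢ), zero otherwise. Here max(xᵢ) = 6.33.
Posterior ∝ θ^(−6) · θ^(−8) = θ^(−14) on θ ≥ max(2.6, 6.33) = 6.33.
This density is strictly decreasing in θ, so the posterior mode lies at the lower boundary of the support.

θ̂_MAP = 6.33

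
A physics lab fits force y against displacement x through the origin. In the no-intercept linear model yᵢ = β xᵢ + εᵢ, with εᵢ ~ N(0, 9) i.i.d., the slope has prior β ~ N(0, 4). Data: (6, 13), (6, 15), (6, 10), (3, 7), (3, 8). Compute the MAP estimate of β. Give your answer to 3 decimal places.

log p(β | y) = −Σ(yᵢ − βxᵢ)²/(2·9) − β²/(2·4) + const.
Setting the derivative to zero: Σxᵢ(yᵢ − βxᵢ)/9 − β/4 = 0, so β = Σxᵢyᵢ / (Σxᵢ² + σ²/τ²).
Σxᵢyᵢ = 6·13 + 6·15 + 6·10 + 3·7 + 3·8 = 273; Σxᵢ² = 126; σ²/τ² = 2.25.
β̂_MAP = 273 / (126 + 2.25) = 273/128.25 ≈ 2.129.

β̂_MAP = 2.129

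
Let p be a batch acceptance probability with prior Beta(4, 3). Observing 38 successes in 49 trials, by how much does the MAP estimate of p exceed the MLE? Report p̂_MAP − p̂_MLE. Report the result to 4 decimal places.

Posterior is Beta(42, 14); MAP = (42−1)/(56−2) = 41/54 ≈ 0.75926.
MLE ignores the prior: p̂_MLE = k/n = 38/49 ≈ 0.77551.
Difference = 41/54 − 38/49 = -43/2646 ≈ -0.0163.

MAP − MLE = -0.0163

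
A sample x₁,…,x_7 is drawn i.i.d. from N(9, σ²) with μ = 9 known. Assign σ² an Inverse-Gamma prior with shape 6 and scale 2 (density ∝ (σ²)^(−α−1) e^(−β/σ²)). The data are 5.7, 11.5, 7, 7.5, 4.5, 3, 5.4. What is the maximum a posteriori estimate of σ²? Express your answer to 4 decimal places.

σ̂²_MAP = 4.6000

Sum of squared deviations about the known mean: SS = (5.7−9)² + (11.5−9)² + (7−9)² + (7.5−9)² + (4.5−9)² + (3−9)² + (5.4−9)² = 92.6.
The Normal likelihood contributes (σ²)^(−n/2) exp(−SS/(2σ²)), so the posterior is Inverse-Gamma(α + n/2, β + SS/2) = Inverse-Gamma(9.5, 48.3).
The mode of Inverse-Gamma(a, b) is b/(a+1) = 48.3/10.5 ≈ 4.6000.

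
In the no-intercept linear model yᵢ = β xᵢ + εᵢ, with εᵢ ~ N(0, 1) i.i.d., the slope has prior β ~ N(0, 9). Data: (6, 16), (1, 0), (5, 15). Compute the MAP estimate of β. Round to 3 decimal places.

log p(β | y) = −Σ(yᵢ − βxᵢ)²/(2·1) − β²/(2·9) + const.
Setting the derivative to zero: Σxᵢ(yᵢ − βxᵢ)/1 − β/9 = 0, so β = Σxᵢyᵢ / (Σxᵢ² + σ²/τ²).
Σxᵢyᵢ = 6·16 + 1·0 + 5·15 = 171; Σxᵢ² = 62; σ²/τ² = 1/9.
β̂_MAP = 171 / (62 + 1/9) = 171/(559/9) = 1539/559 ≈ 2.753.

β̂_MAP = 2.753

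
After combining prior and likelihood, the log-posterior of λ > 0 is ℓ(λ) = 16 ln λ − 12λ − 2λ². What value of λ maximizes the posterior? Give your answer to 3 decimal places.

ℓ'(λ) = 16/λ − 12 − 4λ. Setting this to zero and multiplying by λ: 4λ² + 12λ − 16 = 0.
λ = (−12 + √(12² + 4·4·16)) / (2·4) = (−12 + √400) / 8 = (−12 + 20)/8 = 1.
ℓ''(λ) = −16/λ² − 4 < 0, confirming a maximum.

λ̂_MAP = 1.000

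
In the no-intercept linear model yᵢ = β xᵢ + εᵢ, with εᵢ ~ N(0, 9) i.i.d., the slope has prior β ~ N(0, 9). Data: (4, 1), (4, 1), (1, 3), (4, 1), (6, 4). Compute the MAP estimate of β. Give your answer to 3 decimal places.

β̂_MAP = 0.453

log p(β | y) = −Σ(yᵢ − βxᵢ)²/(2·9) − β²/(2·9) + const.
Setting the derivative to zero: Σxᵢ(yᵢ − βxᵢ)/9 − β/9 = 0, so β = Σxᵢyᵢ / (Σxᵢ² + σ²/τ²).
Σxᵢyᵢ = 4·1 + 4·1 + 1·3 + 4·1 + 6·4 = 39; Σxᵢ² = 85; σ²/τ² = 1.
β̂_MAP = 39 / (85 + 1) = 39/86 ≈ 0.453.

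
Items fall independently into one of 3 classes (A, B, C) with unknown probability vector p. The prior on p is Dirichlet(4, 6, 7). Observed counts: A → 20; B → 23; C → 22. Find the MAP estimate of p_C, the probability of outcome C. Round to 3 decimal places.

The posterior is Dirichlet(αᵢ + nᵢ) = Dirichlet(24, 29, 29).
For a Dirichlet(a₁,…,a_K) with all aᵢ > 1, the mode has j-th component (aⱼ − 1)/(Σaᵢ − K).
Here Σaᵢ = 82 and K = 3, so p_C = (29 − 1)/(82 − 3) = 28/79 ≈ 0.354.

MAP estimate of p_C = 0.354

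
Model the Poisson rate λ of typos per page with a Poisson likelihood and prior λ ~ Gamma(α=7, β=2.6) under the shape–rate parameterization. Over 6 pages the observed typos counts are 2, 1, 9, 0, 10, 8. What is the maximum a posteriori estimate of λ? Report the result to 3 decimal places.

λ̂_MAP = 4.186

Σxᵢ = 2+1+9+0+10+8 = 30, with n = 6.
Posterior ∝ λ^6e^(−2.6λ) · λ^30e^(−6λ) = λ^36e^(−8.6λ), i.e. Gamma(shape=37, rate=8.6).
The mode of a Gamma(a, b) with a ≥ 1 (shape–rate) is (a−1)/b = 36/8.6 ≈ 4.186.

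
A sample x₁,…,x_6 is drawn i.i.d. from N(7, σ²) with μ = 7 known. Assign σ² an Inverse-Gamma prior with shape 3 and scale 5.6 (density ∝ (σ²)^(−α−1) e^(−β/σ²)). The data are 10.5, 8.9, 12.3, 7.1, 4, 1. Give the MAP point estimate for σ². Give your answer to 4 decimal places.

Sum of squared deviations about the known mean: SS = (10.5−7)² + (8.9−7)² + (12.3−7)² + (7.1−7)² + (4−7)² + (1−7)² = 88.96.
The Normal likelihood contributes (σ²)^(−n/2) exp(−SS/(2σ²)), so the posterior is Inverse-Gamma(α + n/2, β + SS/2) = Inverse-Gamma(6, 50.08).
The mode of Inverse-Gamma(a, b) is b/(a+1) = 50.08/7 ≈ 7.1543.

σ̂²_MAP = 7.1543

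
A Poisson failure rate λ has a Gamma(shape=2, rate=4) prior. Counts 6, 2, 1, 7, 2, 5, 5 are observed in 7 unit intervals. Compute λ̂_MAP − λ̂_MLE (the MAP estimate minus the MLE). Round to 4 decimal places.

MAP − MLE = -1.3636

Σxᵢ = 28. Posterior is Gamma(30, 11); MAP = (30−1)/11 = 29/11 ≈ 2.63636.
MLE = x̄ = 28/7 ≈ 4.00000.
Difference = 29/11 − 28/7 = -15/11 ≈ -1.3636.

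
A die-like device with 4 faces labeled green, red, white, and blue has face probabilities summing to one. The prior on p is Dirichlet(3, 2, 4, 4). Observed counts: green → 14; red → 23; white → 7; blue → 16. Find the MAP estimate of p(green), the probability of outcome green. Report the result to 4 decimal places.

The posterior is Dirichlet(αᵢ + nᵢ) = Dirichlet(17, 25, 11, 20).
For a Dirichlet(a₁,…,a_K) with all aᵢ > 1, the mode has j-th component (aⱼ − 1)/(Σaᵢ − K).
Here Σaᵢ = 73 and K = 4, so p(green) = (17 − 1)/(73 − 4) = 16/69 ≈ 0.2319.

MAP estimate of p(green) = 0.2319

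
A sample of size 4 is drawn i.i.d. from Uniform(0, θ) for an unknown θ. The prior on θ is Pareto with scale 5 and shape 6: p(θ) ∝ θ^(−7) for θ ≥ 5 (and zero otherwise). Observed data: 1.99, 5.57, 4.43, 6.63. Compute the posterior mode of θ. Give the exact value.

The Uniform(0, θ) likelihood is θ^(−n) for θ ≥ max(xᵢ), zero otherwise. Here max(xᵢ) = 6.63.
Posterior ∝ θ^(−7) · θ^(−4) = θ^(−11) on θ ≥ max(5, 6.63) = 6.63.
This density is strictly decreasing in θ, so the posterior mode lies at the lower boundary of the support.

θ̂_MAP = 6.63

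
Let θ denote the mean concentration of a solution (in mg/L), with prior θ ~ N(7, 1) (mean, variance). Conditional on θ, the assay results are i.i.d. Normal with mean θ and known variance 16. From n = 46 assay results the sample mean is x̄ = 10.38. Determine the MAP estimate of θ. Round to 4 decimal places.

θ̂_MAP = 9.5077

n = 46, x̄ = 10.38.
For a Normal prior and Normal likelihood with known variance, the posterior is Normal; its mode equals its mean, the precision-weighted average.
Prior precision 1/σ₀² = 1/1 = 1; data precision n/σ² = 46/16 = 2.875.
θ̂ = (1·7 + 2.875·10.38) / (1 + 2.875) = 36.8425/3.875 = 14737/1550 ≈ 9.5077.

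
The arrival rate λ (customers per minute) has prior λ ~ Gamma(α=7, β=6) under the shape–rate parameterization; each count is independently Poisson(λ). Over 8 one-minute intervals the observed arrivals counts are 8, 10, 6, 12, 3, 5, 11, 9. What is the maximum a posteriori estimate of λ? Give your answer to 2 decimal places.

λ̂_MAP = 5.00

Σxᵢ = 8+10+6+12+3+5+11+9 = 64, with n = 8.
Posterior ∝ λ^6e^(−6λ) · λ^64e^(−8λ) = λ^70e^(−14λ), i.e. Gamma(shape=71, rate=14).
The mode of a Gamma(a, b) with a ≥ 1 (shape–rate) is (a−1)/b = 70/14 ≈ 5.00.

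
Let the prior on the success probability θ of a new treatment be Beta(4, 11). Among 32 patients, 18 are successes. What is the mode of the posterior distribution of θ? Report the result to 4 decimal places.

θ̂_MAP = 0.4667

Prior: Beta(4, 11).
Data: 18 successes in 32 trials. The binomial likelihood contributes θ^18(1−θ)^14, so the posterior is Beta(4+18, 11+14) = Beta(22, 25).
For Beta(a, b) with a, b > 1 the mode is (a−1)/(a+b−2) = 21/45 ≈ 0.4667.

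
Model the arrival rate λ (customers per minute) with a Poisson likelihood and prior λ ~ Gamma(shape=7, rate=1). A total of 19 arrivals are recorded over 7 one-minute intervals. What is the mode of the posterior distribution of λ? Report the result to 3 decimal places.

λ̂_MAP = 3.125

Σxᵢ = 19, n = 7.
Posterior ∝ λ^6e^(−1λ) · λ^19e^(−7λ) = λ^25e^(−8λ), i.e. Gamma(shape=26, rate=8).
The mode of a Gamma(a, b) with a ≥ 1 (shape–rate) is (a−1)/b = 25/8 ≈ 3.125.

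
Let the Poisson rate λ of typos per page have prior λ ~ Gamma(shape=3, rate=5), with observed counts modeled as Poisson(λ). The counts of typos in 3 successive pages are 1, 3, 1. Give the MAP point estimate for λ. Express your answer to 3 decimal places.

Σxᵢ = 1+3+1 = 5, with n = 3.
Posterior ∝ λ^2e^(−5λ) · λ^5e^(−3λ) = λ^7e^(−8λ), i.e. Gamma(shape=8, rate=8).
The mode of a Gamma(a, b) with a ≥ 1 (shape–rate) is (a−1)/b = 7/8 ≈ 0.875.

λ̂_MAP = 0.875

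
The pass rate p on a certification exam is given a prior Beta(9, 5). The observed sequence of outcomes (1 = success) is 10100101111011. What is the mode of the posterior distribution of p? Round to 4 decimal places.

p̂_MAP = 0.6538

Prior: Beta(9, 5).
Data: 9 successes in 14 trials (from the sequence). The binomial likelihood contributes p^9(1−p)^5, so the posterior is Beta(9+9, 5+5) = Beta(18, 10).
For Beta(a, b) with a, b > 1 the mode is (a−1)/(a+b−2) = 17/26 ≈ 0.6538.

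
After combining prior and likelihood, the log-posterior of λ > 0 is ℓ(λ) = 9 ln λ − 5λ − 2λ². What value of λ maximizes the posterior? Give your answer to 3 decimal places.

ℓ'(λ) = 9/λ − 5 − 4λ. Setting this to zero and multiplying by λ: 4λ² + 5λ − 9 = 0.
λ = (−5 + √(5² + 4·4·9)) / (2·4) = (−5 + √169) / 8 = (−5 + 13)/8 = 1.
ℓ''(λ) = −9/λ² − 4 < 0, confirming a maximum.

λ̂_MAP = 1.000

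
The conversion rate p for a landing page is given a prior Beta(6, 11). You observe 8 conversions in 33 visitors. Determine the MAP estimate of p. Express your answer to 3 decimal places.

Prior: Beta(6, 11).
Data: 8 successes in 33 trials. The binomial likelihood contributes p^8(1−p)^25, so the posterior is Beta(6+8, 11+25) = Beta(14, 36).
For Beta(a, b) with a, b > 1 the mode is (a−1)/(a+b−2) = 13/48 ≈ 0.271.

p̂_MAP = 0.271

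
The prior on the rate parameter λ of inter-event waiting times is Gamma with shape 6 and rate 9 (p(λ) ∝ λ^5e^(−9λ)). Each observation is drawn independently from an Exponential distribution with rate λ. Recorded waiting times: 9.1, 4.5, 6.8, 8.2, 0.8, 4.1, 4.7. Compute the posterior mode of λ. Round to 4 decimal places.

λ̂_MAP = 0.2542

The Exponential(rate=λ) likelihood is ∝ λ^n e^(−λΣtᵢ). Here n = 7 and Σtᵢ = 9.1 + 4.5 + 6.8 + 8.2 + 0.8 + 4.1 + 4.7 = 38.2.
Posterior ∝ λ^5e^(−9λ) · λ^7e^(−38.2λ) = λ^12e^(−47.2λ), i.e. Gamma(13, 47.2).
Mode = (a−1)/b = 12/47.2 ≈ 0.2542.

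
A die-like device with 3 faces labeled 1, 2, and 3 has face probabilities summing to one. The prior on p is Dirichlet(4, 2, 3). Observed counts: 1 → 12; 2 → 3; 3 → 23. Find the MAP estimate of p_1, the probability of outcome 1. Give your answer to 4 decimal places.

The posterior is Dirichlet(αᵢ + nᵢ) = Dirichlet(16, 5, 26).
For a Dirichlet(a₁,…,a_K) with all aᵢ > 1, the mode has j-th component (aⱼ − 1)/(Σaᵢ − K).
Here Σaᵢ = 47 and K = 3, so p_1 = (16 − 1)/(47 − 3) = 15/44 ≈ 0.3409.

MAP estimate: 0.3409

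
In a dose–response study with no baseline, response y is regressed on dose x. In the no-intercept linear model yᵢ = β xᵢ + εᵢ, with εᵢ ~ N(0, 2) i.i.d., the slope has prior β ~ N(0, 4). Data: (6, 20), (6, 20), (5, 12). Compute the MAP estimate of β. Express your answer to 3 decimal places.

log p(β | y) = −Σ(yᵢ − βxᵢ)²/(2·2) − β²/(2·4) + const.
Setting the derivative to zero: Σxᵢ(yᵢ − βxᵢ)/2 − β/4 = 0, so β = Σxᵢyᵢ / (Σxᵢ² + σ²/τ²).
Σxᵢyᵢ = 6·20 + 6·20 + 5·12 = 300; Σxᵢ² = 97; σ²/τ² = 0.5.
β̂_MAP = 300 / (97 + 0.5) = 300/97.5 ≈ 3.077.

β̂_MAP = 3.077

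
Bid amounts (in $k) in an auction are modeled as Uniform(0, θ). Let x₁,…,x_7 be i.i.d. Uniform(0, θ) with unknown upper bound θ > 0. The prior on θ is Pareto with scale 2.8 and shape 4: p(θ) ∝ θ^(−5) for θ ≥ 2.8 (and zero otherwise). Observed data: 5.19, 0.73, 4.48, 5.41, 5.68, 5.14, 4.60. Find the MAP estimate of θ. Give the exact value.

θ̂_MAP = 5.68

The Uniform(0, θ) likelihood is θ^(−n) for θ ≥ max(xᵢ), zero otherwise. Here max(xᵢ) = 5.68.
Posterior ∝ θ^(−5) · θ^(−7) = θ^(−12) on θ ≥ max(2.8, 5.68) = 5.68.
This density is strictly decreasing in θ, so the posterior mode lies at the lower boundary of the support.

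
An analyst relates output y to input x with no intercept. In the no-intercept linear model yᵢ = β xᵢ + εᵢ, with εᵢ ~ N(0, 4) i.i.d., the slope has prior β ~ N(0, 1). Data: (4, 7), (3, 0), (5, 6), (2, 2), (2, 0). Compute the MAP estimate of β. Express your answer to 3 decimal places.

log p(β | y) = −Σ(yᵢ − βxᵢ)²/(2·4) − β²/(2·1) + const.
Setting the derivative to zero: Σxᵢ(yᵢ − βxᵢ)/4 − β/1 = 0, so β = Σxᵢyᵢ / (Σxᵢ² + σ²/τ²).
Σxᵢyᵢ = 4·7 + 3·0 + 5·6 + 2·2 + 2·0 = 62; Σxᵢ² = 58; σ²/τ² = 4.
β̂_MAP = 62 / (58 + 4) = 62/62 ≈ 1.000.

β̂_MAP = 1.000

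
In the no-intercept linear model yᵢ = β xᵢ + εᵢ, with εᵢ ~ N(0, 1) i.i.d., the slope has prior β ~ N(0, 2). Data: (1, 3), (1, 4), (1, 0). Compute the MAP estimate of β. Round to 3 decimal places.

β̂_MAP = 2.000

log p(β | y) = −Σ(yᵢ − βxᵢ)²/(2·1) − β²/(2·2) + const.
Setting the derivative to zero: Σxᵢ(yᵢ − βxᵢ)/1 − β/2 = 0, so β = Σxᵢyᵢ / (Σxᵢ² + σ²/τ²).
Σxᵢyᵢ = 1·3 + 1·4 + 1·0 = 7; Σxᵢ² = 3; σ²/τ² = 0.5.
β̂_MAP = 7 / (3 + 0.5) = 7/3.5 ≈ 2.000.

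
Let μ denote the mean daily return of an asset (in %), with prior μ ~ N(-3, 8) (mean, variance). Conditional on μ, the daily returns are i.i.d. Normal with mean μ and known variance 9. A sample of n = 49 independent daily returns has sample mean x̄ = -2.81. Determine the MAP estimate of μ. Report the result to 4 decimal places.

n = 49, x̄ = -2.81.
For a Normal prior and Normal likelihood with known variance, the posterior is Normal; its mode equals its mean, the precision-weighted average.
Prior precision 1/σ₀² = 1/8 = 0.125; data precision n/σ² = 49/9.
μ̂ = (0.125·(-3) + (49/9)·(-2.81)) / (0.125 + 49/9) = (-28213/1800)/(401/72) = -28213/10025 ≈ -2.8143.

μ̂_MAP = -2.8143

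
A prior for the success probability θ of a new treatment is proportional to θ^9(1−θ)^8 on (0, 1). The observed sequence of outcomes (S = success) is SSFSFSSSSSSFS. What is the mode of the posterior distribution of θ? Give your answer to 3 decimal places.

θ̂_MAP = 0.633

The prior density ∝ θ^9(1−θ)^8 is the kernel of Beta(10, 9).
Data: 10 successes in 13 trials (from the sequence). The binomial likelihood contributes θ^10(1−θ)^3, so the posterior is Beta(10+10, 9+3) = Beta(20, 12).
For Beta(a, b) with a, b > 1 the mode is (a−1)/(a+b−2) = 19/30 ≈ 0.633.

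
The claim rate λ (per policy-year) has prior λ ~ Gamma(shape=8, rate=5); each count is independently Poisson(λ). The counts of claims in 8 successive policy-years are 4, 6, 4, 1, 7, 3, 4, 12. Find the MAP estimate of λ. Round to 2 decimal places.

λ̂_MAP = 3.69

Σxᵢ = 4+6+4+1+7+3+4+12 = 41, with n = 8.
Posterior ∝ λ^7e^(−5λ) · λ^41e^(−8λ) = λ^48e^(−13λ), i.e. Gamma(shape=49, rate=13).
The mode of a Gamma(a, b) with a ≥ 1 (shape–rate) is (a−1)/b = 48/13 ≈ 3.69.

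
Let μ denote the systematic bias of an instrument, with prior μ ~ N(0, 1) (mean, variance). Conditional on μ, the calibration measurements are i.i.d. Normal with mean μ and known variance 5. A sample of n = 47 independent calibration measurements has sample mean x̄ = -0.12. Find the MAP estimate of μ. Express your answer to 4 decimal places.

μ̂_MAP = -0.1085

n = 47, x̄ = -0.12.
For a Normal prior and Normal likelihood with known variance, the posterior is Normal; its mode equals its mean, the precision-weighted average.
Prior precision 1/σ₀² = 1/1 = 1; data precision n/σ² = 47/5 = 9.4.
μ̂ = (1·0 + 9.4·(-0.12)) / (1 + 9.4) = (-1.128)/10.4 = -141/1300 ≈ -0.1085.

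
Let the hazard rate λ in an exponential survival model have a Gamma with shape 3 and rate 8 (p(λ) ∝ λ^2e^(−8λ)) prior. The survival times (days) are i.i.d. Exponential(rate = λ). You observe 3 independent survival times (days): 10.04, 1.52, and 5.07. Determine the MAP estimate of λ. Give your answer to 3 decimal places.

λ̂_MAP = 0.203

The Exponential(rate=λ) likelihood is ∝ λ^n e^(−λΣtᵢ). Here n = 3 and Σtᵢ = 10.04 + 1.52 + 5.07 = 16.63.
Posterior ∝ λ^2e^(−8λ) · λ^3e^(−16.63λ) = λ^5e^(−24.63λ), i.e. Gamma(6, 24.63).
Mode = (a−1)/b = 5/24.63 ≈ 0.203.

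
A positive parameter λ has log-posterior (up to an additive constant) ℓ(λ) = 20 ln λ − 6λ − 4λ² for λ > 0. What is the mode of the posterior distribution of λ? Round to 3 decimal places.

λ̂_MAP = 1.250

ℓ'(λ) = 20/λ − 6 − 8λ. Setting this to zero and multiplying by λ: 8λ² + 6λ − 20 = 0.
λ = (−6 + √(6² + 4·8·20)) / (2·8) = (−6 + √676) / 16 = (−6 + 26)/16 = 5/4.
ℓ''(λ) = −20/λ² − 8 < 0, confirming a maximum.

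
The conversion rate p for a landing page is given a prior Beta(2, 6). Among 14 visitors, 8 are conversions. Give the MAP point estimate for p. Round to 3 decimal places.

p̂_MAP = 0.450

Prior: Beta(2, 6).
Data: 8 successes in 14 trials. The binomial likelihood contributes p^8(1−p)^6, so the posterior is Beta(2+8, 6+6) = Beta(10, 12).
For Beta(a, b) with a, b > 1 the mode is (a−1)/(a+b−2) = 9/20 ≈ 0.450.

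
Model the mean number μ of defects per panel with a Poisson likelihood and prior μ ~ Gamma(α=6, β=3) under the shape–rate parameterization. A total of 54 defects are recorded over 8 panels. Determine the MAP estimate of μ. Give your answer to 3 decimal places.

Σxᵢ = 54, n = 8.
Posterior ∝ μ^5e^(−3μ) · μ^54e^(−8μ) = μ^59e^(−11μ), i.e. Gamma(shape=60, rate=11).
The mode of a Gamma(a, b) with a ≥ 1 (shape–rate) is (a−1)/b = 59/11 ≈ 5.364.

μ̂_MAP = 5.364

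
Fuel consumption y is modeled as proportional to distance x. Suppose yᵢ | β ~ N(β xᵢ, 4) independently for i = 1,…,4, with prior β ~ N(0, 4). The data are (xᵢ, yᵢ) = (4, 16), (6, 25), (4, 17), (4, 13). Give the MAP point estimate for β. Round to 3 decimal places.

log p(β | y) = −Σ(yᵢ − βxᵢ)²/(2·4) − β²/(2·4) + const.
Setting the derivative to zero: Σxᵢ(yᵢ − βxᵢ)/4 − β/4 = 0, so β = Σxᵢyᵢ / (Σxᵢ² + σ²/τ²).
Σxᵢyᵢ = 4·16 + 6·25 + 4·17 + 4·13 = 334; Σxᵢ² = 84; σ²/τ² = 1.
β̂_MAP = 334 / (84 + 1) = 334/85 ≈ 3.929.

β̂_MAP = 3.929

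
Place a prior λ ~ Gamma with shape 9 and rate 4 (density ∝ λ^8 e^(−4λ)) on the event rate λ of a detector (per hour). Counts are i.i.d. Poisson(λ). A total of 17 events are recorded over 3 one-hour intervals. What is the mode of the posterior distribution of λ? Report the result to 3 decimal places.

Σxᵢ = 17, n = 3.
Posterior ∝ λ^8e^(−4λ) · λ^17e^(−3λ) = λ^25e^(−7λ), i.e. Gamma(shape=26, rate=7).
The mode of a Gamma(a, b) with a ≥ 1 (shape–rate) is (a−1)/b = 25/7 ≈ 3.571.

λ̂_MAP = 3.571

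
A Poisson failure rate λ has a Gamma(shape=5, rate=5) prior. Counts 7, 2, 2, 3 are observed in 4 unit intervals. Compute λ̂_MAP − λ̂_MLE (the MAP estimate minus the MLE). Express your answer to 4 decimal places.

MAP − MLE = -1.5000

Σxᵢ = 14. Posterior is Gamma(19, 9); MAP = (19−1)/9 = 18/9 ≈ 2.00000.
MLE = x̄ = 14/4 ≈ 3.50000.
Difference = 18/9 − 14/4 = -3/2 ≈ -1.5000.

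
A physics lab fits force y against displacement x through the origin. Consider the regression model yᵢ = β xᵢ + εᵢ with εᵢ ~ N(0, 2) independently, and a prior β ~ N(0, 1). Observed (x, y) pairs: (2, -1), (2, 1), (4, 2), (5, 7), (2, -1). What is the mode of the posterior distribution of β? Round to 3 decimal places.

log p(β | y) = −Σ(yᵢ − βxᵢ)²/(2·2) − β²/(2·1) + const.
Setting the derivative to zero: Σxᵢ(yᵢ − βxᵢ)/2 − β/1 = 0, so β = Σxᵢyᵢ / (Σxᵢ² + σ²/τ²).
Σxᵢyᵢ = 2·(-1) + 2·1 + 4·2 + 5·7 + 2·(-1) = 41; Σxᵢ² = 53; σ²/τ² = 2.
β̂_MAP = 41 / (53 + 2) = 41/55 ≈ 0.745.

β̂_MAP = 0.745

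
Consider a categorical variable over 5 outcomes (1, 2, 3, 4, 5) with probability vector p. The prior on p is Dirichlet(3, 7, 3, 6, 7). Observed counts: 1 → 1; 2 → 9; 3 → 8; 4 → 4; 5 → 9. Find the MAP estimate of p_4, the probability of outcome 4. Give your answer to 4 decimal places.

The posterior is Dirichlet(αᵢ + nᵢ) = Dirichlet(4, 16, 11, 10, 16).
For a Dirichlet(a₁,…,a_K) with all aᵢ > 1, the mode has j-th component (aⱼ − 1)/(Σaᵢ − K).
Here Σaᵢ = 57 and K = 5, so p_4 = (10 − 1)/(57 − 5) = 9/52 ≈ 0.1731.

MAP estimate: 0.1731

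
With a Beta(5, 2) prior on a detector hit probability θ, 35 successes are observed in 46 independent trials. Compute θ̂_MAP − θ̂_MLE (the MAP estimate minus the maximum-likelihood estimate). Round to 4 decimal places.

Posterior is Beta(40, 13); MAP = (40−1)/(53−2) = 39/51 ≈ 0.76471.
MLE ignores the prior: θ̂_MLE = k/n = 35/46 ≈ 0.76087.
Difference = 39/51 − 35/46 = 3/782 ≈ 0.0038.

MAP − MLE = 0.0038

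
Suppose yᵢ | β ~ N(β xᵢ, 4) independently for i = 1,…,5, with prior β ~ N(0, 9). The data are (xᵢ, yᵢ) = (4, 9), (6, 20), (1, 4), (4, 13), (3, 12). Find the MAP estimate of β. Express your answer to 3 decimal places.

log p(β | y) = −Σ(yᵢ − βxᵢ)²/(2·4) − β²/(2·9) + const.
Setting the derivative to zero: Σxᵢ(yᵢ − βxᵢ)/4 − β/9 = 0, so β = Σxᵢyᵢ / (Σxᵢ² + σ²/τ²).
Σxᵢyᵢ = 4·9 + 6·20 + 1·4 + 4·13 + 3·12 = 248; Σxᵢ² = 78; σ²/τ² = 4/9.
β̂_MAP = 248 / (78 + 4/9) = 248/(706/9) = 1116/353 ≈ 3.161.

β̂_MAP = 3.161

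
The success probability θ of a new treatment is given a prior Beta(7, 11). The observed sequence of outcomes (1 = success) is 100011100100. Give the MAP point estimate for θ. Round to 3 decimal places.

Prior: Beta(7, 11).
Data: 5 successes in 12 trials (from the sequence). The binomial likelihood contributes θ^5(1−θ)^7, so the posterior is Beta(7+5, 11+7) = Beta(12, 18).
For Beta(a, b) with a, b > 1 the mode is (a−1)/(a+b−2) = 11/28 ≈ 0.393.

θ̂_MAP = 0.393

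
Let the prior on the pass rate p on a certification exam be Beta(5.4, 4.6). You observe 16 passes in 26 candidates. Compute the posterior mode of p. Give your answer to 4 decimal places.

p̂_MAP = 0.6000

Prior: Beta(5.4, 4.6).
Data: 16 successes in 26 trials. The binomial likelihood contributes p^16(1−p)^10, so the posterior is Beta(5.4+16, 4.6+10) = Beta(21.4, 14.6).
For Beta(a, b) with a, b > 1 the mode is (a−1)/(a+b−2) = 20.4/34 ≈ 0.6000.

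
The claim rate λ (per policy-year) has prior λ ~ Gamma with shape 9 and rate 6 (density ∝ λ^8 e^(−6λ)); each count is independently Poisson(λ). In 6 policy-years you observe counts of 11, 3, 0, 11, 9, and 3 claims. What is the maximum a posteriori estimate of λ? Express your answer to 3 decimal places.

Σxᵢ = 11+3+0+11+9+3 = 37, with n = 6.
Posterior ∝ λ^8e^(−6λ) · λ^37e^(−6λ) = λ^45e^(−12λ), i.e. Gamma(shape=46, rate=12).
The mode of a Gamma(a, b) with a ≥ 1 (shape–rate) is (a−1)/b = 45/12 ≈ 3.750.

λ̂_MAP = 3.750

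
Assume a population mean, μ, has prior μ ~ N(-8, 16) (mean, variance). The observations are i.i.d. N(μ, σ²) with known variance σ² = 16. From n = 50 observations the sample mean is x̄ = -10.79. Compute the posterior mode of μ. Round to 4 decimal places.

μ̂_MAP = -10.7353

n = 50, x̄ = -10.79.
For a Normal prior and Normal likelihood with known variance, the posterior is Normal; its mode equals its mean, the precision-weighted average.
Prior precision 1/σ₀² = 1/16 = 0.0625; data precision n/σ² = 50/16 = 3.125.
μ̂ = (0.0625·(-8) + 3.125·(-10.79)) / (0.0625 + 3.125) = (-34.21875)/3.1875 = -365/34 ≈ -10.7353.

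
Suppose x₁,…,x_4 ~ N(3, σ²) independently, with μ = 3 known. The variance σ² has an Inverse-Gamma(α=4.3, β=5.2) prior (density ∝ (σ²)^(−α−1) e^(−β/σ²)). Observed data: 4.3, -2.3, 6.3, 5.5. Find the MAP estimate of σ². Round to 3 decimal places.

Sum of squared deviations about the known mean: SS = (4.3−3)² + (-2.3−3)² + (6.3−3)² + (5.5−3)² = 46.92.
The Normal likelihood contributes (σ²)^(−n/2) exp(−SS/(2σ²)), so the posterior is Inverse-Gamma(α + n/2, β + SS/2) = Inverse-Gamma(6.3, 28.66).
The mode of Inverse-Gamma(a, b) is b/(a+1) = 28.66/7.3 ≈ 3.926.

σ̂²_MAP = 3.926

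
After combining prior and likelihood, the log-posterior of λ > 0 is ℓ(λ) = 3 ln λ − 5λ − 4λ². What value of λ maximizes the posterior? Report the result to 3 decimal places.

ℓ'(λ) = 3/λ − 5 − 8λ. Setting this to zero and multiplying by λ: 8λ² + 5λ − 3 = 0.
λ = (−5 + √(5² + 4·8·3)) / (2·8) = (−5 + √121) / 16 = (−5 + 11)/16 = 3/8.
ℓ''(λ) = −3/λ² − 8 < 0, confirming a maximum.

λ̂_MAP = 0.375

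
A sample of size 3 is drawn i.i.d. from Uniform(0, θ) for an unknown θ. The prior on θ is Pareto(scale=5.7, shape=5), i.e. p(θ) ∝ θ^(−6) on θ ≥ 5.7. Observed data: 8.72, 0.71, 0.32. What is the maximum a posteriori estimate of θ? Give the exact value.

The Uniform(0, θ) likelihood is θ^(−n) for θ ≥ max(xᵢ), zero otherwise. Here max(xᵢ) = 8.72.
Posterior ∝ θ^(−6) · θ^(−3) = θ^(−9) on θ ≥ max(5.7, 8.72) = 8.72.
This density is strictly decreasing in θ, so the posterior mode lies at the lower boundary of the support.

θ̂_MAP = 8.72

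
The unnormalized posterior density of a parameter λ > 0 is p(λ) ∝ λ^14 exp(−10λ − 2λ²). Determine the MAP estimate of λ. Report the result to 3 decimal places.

λ̂_MAP = 1.000

ℓ'(λ) = 14/λ − 10 − 4λ. Setting this to zero and multiplying by λ: 4λ² + 10λ − 14 = 0.
λ = (−10 + √(10² + 4·4·14)) / (2·4) = (−10 + √324) / 8 = (−10 + 18)/8 = 1.
ℓ''(λ) = −14/λ² − 4 < 0, confirming a maximum.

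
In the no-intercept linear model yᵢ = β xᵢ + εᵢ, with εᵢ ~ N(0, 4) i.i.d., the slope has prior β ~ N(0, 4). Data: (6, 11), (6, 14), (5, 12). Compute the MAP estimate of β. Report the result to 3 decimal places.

log p(β | y) = −Σ(yᵢ − βxᵢ)²/(2·4) − β²/(2·4) + const.
Setting the derivative to zero: Σxᵢ(yᵢ − βxᵢ)/4 − β/4 = 0, so β = Σxᵢyᵢ / (Σxᵢ² + σ²/τ²).
Σxᵢyᵢ = 6·11 + 6·14 + 5·12 = 210; Σxᵢ² = 97; σ²/τ² = 1.
β̂_MAP = 210 / (97 + 1) = 210/98 ≈ 2.143.

β̂_MAP = 2.143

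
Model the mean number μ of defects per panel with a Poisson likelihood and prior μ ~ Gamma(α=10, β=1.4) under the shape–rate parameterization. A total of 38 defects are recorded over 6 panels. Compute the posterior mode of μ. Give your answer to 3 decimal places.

Σxᵢ = 38, n = 6.
Posterior ∝ μ^9e^(−1.4μ) · μ^38e^(−6μ) = μ^47e^(−7.4μ), i.e. Gamma(shape=48, rate=7.4).
The mode of a Gamma(a, b) with a ≥ 1 (shape–rate) is (a−1)/b = 47/7.4 ≈ 6.351.

μ̂_MAP = 6.351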